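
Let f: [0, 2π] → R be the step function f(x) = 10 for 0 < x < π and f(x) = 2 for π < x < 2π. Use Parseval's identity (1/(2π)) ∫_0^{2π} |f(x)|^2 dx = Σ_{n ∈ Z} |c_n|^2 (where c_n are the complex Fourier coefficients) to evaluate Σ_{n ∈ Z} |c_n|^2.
Σ |c_n|^2 = 52

Parseval equates the L^2 energy of f (normalised by 1/(2π)) with the ℓ^2 sum of its Fourier coefficients: (1/(2π)) ∫_0^{2π} |f|^2 = Σ |c_n|^2.
Compute the left side: (1/(2π)) [∫_0^π 10^2 dx + ∫_π^{2π} 2^2 dx] = (1/(2π)) · (100π + 4π) = (100 + 4)/2 = 52.
So Σ_{n ∈ Z} |c_n|^2 = 52.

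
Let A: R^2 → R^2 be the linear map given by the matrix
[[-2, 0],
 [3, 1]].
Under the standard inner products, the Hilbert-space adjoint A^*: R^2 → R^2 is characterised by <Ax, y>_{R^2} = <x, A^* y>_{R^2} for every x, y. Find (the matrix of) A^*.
A^* = A^T =
[[-2, 3],
 [0, 1]]

For real matrices with standard dot products, the defining identity <Ax, y> = <x, A^* y> gives (Ax)^T y = x^T (A^*) y, i.e. x^T A^T y = x^T (A^*) y. Since this holds for all x, y, we must have A^* = A^T. Therefore
A^* =
[[-2, 3],
 [0, 1]].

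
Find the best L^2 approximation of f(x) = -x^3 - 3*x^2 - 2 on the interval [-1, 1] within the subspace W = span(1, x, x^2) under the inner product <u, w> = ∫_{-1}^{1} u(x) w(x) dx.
g(x) = -3*x^2 - 3*x/5 - 2

The best approximation g ∈ W is the orthogonal projection of f onto W. Writing g = a_0 + a_1 x + a_2 x^2, the coefficients solve the normal equations G · a = b where
  G_{ij} = <φ_i, φ_j> and b_i = <f, φ_i>, with φ_0 = 1, φ_1 = x, φ_2 = x^2.
G =
  [2, 0, 2/3]
  [0, 2/3, 0]
  [2/3, 0, 2/5],
b = (-6, -2/5, -38/15).
Solving gives a_0 = -2, a_1 = -3/5, a_2 = -3, so
  g(x) = -3*x^2 - 3*x/5 - 2.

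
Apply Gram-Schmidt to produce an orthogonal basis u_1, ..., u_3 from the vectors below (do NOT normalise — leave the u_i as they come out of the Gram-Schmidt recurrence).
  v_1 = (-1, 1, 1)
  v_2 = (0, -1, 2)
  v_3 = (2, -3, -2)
Orthogonal basis:
  u_1 = (-1, 1, 1)
  u_2 = (1/3, -4/3, 5/3)
  u_3 = (-3/7, -2/7, -1/7)

Apply the Gram-Schmidt recurrence
  u_1 = v_1
  u_i = v_i − Σ_{j<i} ((v_i · u_j) / (u_j · u_j)) · u_j.

Step by step this gives:
  u_1 = (-1, 1, 1)
  u_2 = (1/3, -4/3, 5/3)
  u_3 = (-3/7, -2/7, -1/7)

Orthogonality check:
  u_2 · u_1 = 0 (should be 0)
  u_3 · u_1 = 0 (should be 0)
  u_3 · u_2 = 0 (should be 0)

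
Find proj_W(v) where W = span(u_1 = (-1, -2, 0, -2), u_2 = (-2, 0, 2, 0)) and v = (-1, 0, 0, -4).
proj_W(v) = (-1, -2, 0, -2)

Set up U = [u_1 | ... | u_2] ∈ R^(4×2). The projector onto W = col(U) is P = U (U^T U)^(-1) U^T.
Compute U^T U =
  [9, 2]
  [2, 8],
and U^T v = (9, 2).
Solve U^T U · c = U^T v for the coefficients: c = (1, 0). The projection is proj_W(v) = U c.
Check: (v - proj_W(v)) · u_1 = 0  (should be 0).
Check: (v - proj_W(v)) · u_2 = 0  (should be 0).
Result: proj_W(v) = (-1, -2, 0, -2).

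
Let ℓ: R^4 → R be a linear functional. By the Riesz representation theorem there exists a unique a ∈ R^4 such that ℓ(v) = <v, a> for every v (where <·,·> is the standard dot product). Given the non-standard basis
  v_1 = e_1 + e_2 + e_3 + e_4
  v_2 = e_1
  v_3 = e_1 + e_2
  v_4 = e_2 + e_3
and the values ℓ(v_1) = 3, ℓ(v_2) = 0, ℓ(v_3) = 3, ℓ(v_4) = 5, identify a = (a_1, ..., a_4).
a = (0, 3, 2, -2)

Write a = (a_1, ..., a_4) in the standard basis. For each basis vector v_i, ℓ(v_i) = <v_i, a> is a linear equation in the a_j's. Collect the n equations into a matrix system V a = ℓ, where row i of V is v_i (expressed in the standard basis). Since V is invertible (lower-triangular with 1s on the diagonal, up to permutation), solve by back-substitution:
  V =
[[1, 1, 1, 1],
 [1, 0, 0, 0],
 [1, 1, 0, 0],
 [0, 1, 1, 0]]
  V a = (3, 0, 3, 5)
Solving gives a = (0, 3, 2, -2).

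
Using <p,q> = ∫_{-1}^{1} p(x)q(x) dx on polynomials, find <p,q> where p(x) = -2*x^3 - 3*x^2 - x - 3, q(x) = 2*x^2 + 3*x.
<p,q> = -54/5

Expand the product: p(x)·q(x) = -4*x^5 - 12*x^4 - 11*x^3 - 9*x^2 - 9*x.
∫_{-1}^{1} of each monomial x^k gives [2/(k+1) if k even, 0 if k odd]. Integrating term-by-term (or equivalently evaluating the antiderivative F(x) = -2*x^6/3 - 12*x^5/5 - 11*x^4/4 - 3*x^3 - 9*x^2/2 at the endpoints):
  F(1) − F(−1) = -799/60 − (-151/60) = -54/5.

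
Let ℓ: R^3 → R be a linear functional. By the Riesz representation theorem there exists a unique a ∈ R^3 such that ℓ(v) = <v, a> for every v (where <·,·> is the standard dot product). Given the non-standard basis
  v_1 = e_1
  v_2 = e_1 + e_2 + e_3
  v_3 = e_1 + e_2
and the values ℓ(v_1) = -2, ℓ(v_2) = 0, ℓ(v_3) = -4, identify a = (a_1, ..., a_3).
a = (-2, -2, 4)

Write a = (a_1, ..., a_3) in the standard basis. For each basis vector v_i, ℓ(v_i) = <v_i, a> is a linear equation in the a_j's. Collect the n equations into a matrix system V a = ℓ, where row i of V is v_i (expressed in the standard basis). Since V is invertible (lower-triangular with 1s on the diagonal, up to permutation), solve by back-substitution:
  V =
[[1, 0, 0],
 [1, 1, 1],
 [1, 1, 0]]
  V a = (-2, 0, -4)
Solving gives a = (-2, -2, 4).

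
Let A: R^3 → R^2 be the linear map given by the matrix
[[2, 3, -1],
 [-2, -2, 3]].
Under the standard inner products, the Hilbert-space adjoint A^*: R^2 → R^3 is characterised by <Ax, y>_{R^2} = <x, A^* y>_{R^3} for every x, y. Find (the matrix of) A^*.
A^* = A^T =
[[2, -2],
 [3, -2],
 [-1, 3]]

For real matrices with standard dot products, the defining identity <Ax, y> = <x, A^* y> gives (Ax)^T y = x^T (A^*) y, i.e. x^T A^T y = x^T (A^*) y. Since this holds for all x, y, we must have A^* = A^T. Therefore
A^* =
[[2, -2],
 [3, -2],
 [-1, 3]].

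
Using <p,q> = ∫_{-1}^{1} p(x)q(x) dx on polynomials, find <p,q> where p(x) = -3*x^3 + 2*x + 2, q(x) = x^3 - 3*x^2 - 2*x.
<p,q> = -454/105

Expand the product: p(x)·q(x) = -3*x^6 + 9*x^5 + 8*x^4 - 4*x^3 - 10*x^2 - 4*x.
∫_{-1}^{1} of each monomial x^k gives [2/(k+1) if k even, 0 if k odd]. Integrating term-by-term (or equivalently evaluating the antiderivative F(x) = -3*x^7/7 + 3*x^6/2 + 8*x^5/5 - x^4 - 10*x^3/3 - 2*x^2 at the endpoints):
  F(1) − F(−1) = -769/210 − (139/210) = -454/105.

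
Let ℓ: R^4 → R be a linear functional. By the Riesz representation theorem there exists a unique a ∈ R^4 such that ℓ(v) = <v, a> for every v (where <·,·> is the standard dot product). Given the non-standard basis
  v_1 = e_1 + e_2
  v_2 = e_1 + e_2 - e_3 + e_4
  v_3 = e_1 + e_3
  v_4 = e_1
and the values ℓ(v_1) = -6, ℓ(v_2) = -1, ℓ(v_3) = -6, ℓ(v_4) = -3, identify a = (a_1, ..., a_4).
a = (-3, -3, -3, 2)

Write a = (a_1, ..., a_4) in the standard basis. For each basis vector v_i, ℓ(v_i) = <v_i, a> is a linear equation in the a_j's. Collect the n equations into a matrix system V a = ℓ, where row i of V is v_i (expressed in the standard basis). Since V is invertible (lower-triangular with 1s on the diagonal, up to permutation), solve by back-substitution:
  V =
[[1, 1, 0, 0],
 [1, 1, -1, 1],
 [1, 0, 1, 0],
 [1, 0, 0, 0]]
  V a = (-6, -1, -6, -3)
Solving gives a = (-3, -3, -3, 2).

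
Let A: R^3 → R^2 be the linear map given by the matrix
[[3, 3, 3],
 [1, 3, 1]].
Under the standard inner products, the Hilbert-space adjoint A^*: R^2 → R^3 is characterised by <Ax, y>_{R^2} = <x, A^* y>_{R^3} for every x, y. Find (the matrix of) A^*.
A^* = A^T =
[[3, 1],
 [3, 3],
 [3, 1]]

For real matrices with standard dot products, the defining identity <Ax, y> = <x, A^* y> gives (Ax)^T y = x^T (A^*) y, i.e. x^T A^T y = x^T (A^*) y. Since this holds for all x, y, we must have A^* = A^T. Therefore
A^* =
[[3, 1],
 [3, 3],
 [3, 1]].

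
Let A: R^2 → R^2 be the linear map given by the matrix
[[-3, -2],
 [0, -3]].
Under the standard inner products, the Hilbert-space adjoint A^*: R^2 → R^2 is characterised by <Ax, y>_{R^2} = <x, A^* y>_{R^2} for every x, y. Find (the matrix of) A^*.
A^* = A^T =
[[-3, 0],
 [-2, -3]]

For real matrices with standard dot products, the defining identity <Ax, y> = <x, A^* y> gives (Ax)^T y = x^T (A^*) y, i.e. x^T A^T y = x^T (A^*) y. Since this holds for all x, y, we must have A^* = A^T. Therefore
A^* =
[[-3, 0],
 [-2, -3]].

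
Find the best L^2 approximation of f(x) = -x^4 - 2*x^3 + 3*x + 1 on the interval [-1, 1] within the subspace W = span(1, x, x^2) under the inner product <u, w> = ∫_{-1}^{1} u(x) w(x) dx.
g(x) = -6*x^2/7 + 9*x/5 + 38/35

The best approximation g ∈ W is the orthogonal projection of f onto W. Writing g = a_0 + a_1 x + a_2 x^2, the coefficients solve the normal equations G · a = b where
  G_{ij} = <φ_i, φ_j> and b_i = <f, φ_i>, with φ_0 = 1, φ_1 = x, φ_2 = x^2.
G =
  [2, 0, 2/3]
  [0, 2/3, 0]
  [2/3, 0, 2/5],
b = (8/5, 6/5, 8/21).
Solving gives a_0 = 38/35, a_1 = 9/5, a_2 = -6/7, so
  g(x) = -6*x^2/7 + 9*x/5 + 38/35.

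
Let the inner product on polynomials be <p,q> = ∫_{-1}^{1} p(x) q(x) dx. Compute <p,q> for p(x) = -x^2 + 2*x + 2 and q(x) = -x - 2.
<p,q> = -8

Expand the product: p(x)·q(x) = x^3 - 6*x - 4.
∫_{-1}^{1} of each monomial x^k gives [2/(k+1) if k even, 0 if k odd]. Integrating term-by-term (or equivalently evaluating the antiderivative F(x) = x^4/4 - 3*x^2 - 4*x at the endpoints):
  F(1) − F(−1) = -27/4 − (5/4) = -8.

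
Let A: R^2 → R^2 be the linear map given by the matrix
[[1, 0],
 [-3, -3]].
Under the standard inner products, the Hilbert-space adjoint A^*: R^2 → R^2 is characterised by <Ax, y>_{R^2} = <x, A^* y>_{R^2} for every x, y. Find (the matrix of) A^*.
A^* = A^T =
[[1, -3],
 [0, -3]]

For real matrices with standard dot products, the defining identity <Ax, y> = <x, A^* y> gives (Ax)^T y = x^T (A^*) y, i.e. x^T A^T y = x^T (A^*) y. Since this holds for all x, y, we must have A^* = A^T. Therefore
A^* =
[[1, -3],
 [0, -3]].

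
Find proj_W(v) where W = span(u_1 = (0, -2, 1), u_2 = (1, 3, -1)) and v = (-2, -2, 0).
proj_W(v) = (-2, -2, 0)

Set up U = [u_1 | ... | u_2] ∈ R^(3×2). The projector onto W = col(U) is P = U (U^T U)^(-1) U^T.
Compute U^T U =
  [5, -7]
  [-7, 11],
and U^T v = (4, -8).
Solve U^T U · c = U^T v for the coefficients: c = (-2, -2). The projection is proj_W(v) = U c.
Check: (v - proj_W(v)) · u_1 = 0  (should be 0).
Check: (v - proj_W(v)) · u_2 = 0  (should be 0).
Result: proj_W(v) = (-2, -2, 0).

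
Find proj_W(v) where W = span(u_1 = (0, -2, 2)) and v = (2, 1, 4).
proj_W(v) = (0, -3/2, 3/2)

Set up U = [u_1 | ... | u_1] ∈ R^(3×1). The projector onto W = col(U) is P = U (U^T U)^(-1) U^T.
Compute U^T U =
  [8],
and U^T v = (6).
Solve U^T U · c = U^T v for the coefficients: c = (3/4). The projection is proj_W(v) = U c.
Check: (v - proj_W(v)) · u_1 = 0  (should be 0).
Result: proj_W(v) = (0, -3/2, 3/2).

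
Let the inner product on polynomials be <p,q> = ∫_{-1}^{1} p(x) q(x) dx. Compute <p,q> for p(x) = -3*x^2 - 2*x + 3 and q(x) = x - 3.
<p,q> = -40/3

Expand the product: p(x)·q(x) = -3*x^3 + 7*x^2 + 9*x - 9.
∫_{-1}^{1} of each monomial x^k gives [2/(k+1) if k even, 0 if k odd]. Integrating term-by-term (or equivalently evaluating the antiderivative F(x) = -3*x^4/4 + 7*x^3/3 + 9*x^2/2 - 9*x at the endpoints):
  F(1) − F(−1) = -35/12 − (125/12) = -40/3.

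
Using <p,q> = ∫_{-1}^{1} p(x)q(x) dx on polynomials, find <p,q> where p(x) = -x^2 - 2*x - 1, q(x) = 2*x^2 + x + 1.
<p,q> = -92/15

Expand the product: p(x)·q(x) = -2*x^4 - 5*x^3 - 5*x^2 - 3*x - 1.
∫_{-1}^{1} of each monomial x^k gives [2/(k+1) if k even, 0 if k odd]. Integrating term-by-term (or equivalently evaluating the antiderivative F(x) = -2*x^5/5 - 5*x^4/4 - 5*x^3/3 - 3*x^2/2 - x at the endpoints):
  F(1) − F(−1) = -349/60 − (19/60) = -92/15.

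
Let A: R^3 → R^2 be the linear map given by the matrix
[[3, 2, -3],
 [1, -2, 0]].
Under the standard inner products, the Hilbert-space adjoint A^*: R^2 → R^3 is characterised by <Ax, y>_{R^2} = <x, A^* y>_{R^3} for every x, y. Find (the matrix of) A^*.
A^* = A^T =
[[3, 1],
 [2, -2],
 [-3, 0]]

For real matrices with standard dot products, the defining identity <Ax, y> = <x, A^* y> gives (Ax)^T y = x^T (A^*) y, i.e. x^T A^T y = x^T (A^*) y. Since this holds for all x, y, we must have A^* = A^T. Therefore
A^* =
[[3, 1],
 [2, -2],
 [-3, 0]].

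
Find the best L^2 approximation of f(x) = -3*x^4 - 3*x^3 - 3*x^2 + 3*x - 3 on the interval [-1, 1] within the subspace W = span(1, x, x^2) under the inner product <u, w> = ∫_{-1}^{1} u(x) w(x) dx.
g(x) = -39*x^2/7 + 6*x/5 - 96/35

The best approximation g ∈ W is the orthogonal projection of f onto W. Writing g = a_0 + a_1 x + a_2 x^2, the coefficients solve the normal equations G · a = b where
  G_{ij} = <φ_i, φ_j> and b_i = <f, φ_i>, with φ_0 = 1, φ_1 = x, φ_2 = x^2.
G =
  [2, 0, 2/3]
  [0, 2/3, 0]
  [2/3, 0, 2/5],
b = (-46/5, 4/5, -142/35).
Solving gives a_0 = -96/35, a_1 = 6/5, a_2 = -39/7, so
  g(x) = -39*x^2/7 + 6*x/5 - 96/35.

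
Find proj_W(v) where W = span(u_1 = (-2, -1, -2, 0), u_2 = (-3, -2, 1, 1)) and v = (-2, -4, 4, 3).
proj_W(v) = (-35/11, -28/11, 49/11, 21/11)

Set up U = [u_1 | ... | u_2] ∈ R^(4×2). The projector onto W = col(U) is P = U (U^T U)^(-1) U^T.
Compute U^T U =
  [9, 6]
  [6, 15],
and U^T v = (0, 21).
Solve U^T U · c = U^T v for the coefficients: c = (-14/11, 21/11). The projection is proj_W(v) = U c.
Check: (v - proj_W(v)) · u_1 = 0  (should be 0).
Check: (v - proj_W(v)) · u_2 = 0  (should be 0).
Result: proj_W(v) = (-35/11, -28/11, 49/11, 21/11).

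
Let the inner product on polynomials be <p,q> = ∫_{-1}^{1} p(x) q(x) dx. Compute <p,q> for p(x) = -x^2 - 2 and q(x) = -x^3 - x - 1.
<p,q> = 14/3

Expand the product: p(x)·q(x) = x^5 + 3*x^3 + x^2 + 2*x + 2.
∫_{-1}^{1} of each monomial x^k gives [2/(k+1) if k even, 0 if k odd]. Integrating term-by-term (or equivalently evaluating the antiderivative F(x) = x^6/6 + 3*x^4/4 + x^3/3 + x^2 + 2*x at the endpoints):
  F(1) − F(−1) = 17/4 − (-5/12) = 14/3.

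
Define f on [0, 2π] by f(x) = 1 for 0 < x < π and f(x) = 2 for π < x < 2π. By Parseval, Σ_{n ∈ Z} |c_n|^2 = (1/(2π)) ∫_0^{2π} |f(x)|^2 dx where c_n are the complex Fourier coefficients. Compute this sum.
Σ |c_n|^2 = 5/2

Parseval equates the L^2 energy of f (normalised by 1/(2π)) with the ℓ^2 sum of its Fourier coefficients: (1/(2π)) ∫_0^{2π} |f|^2 = Σ |c_n|^2.
Compute the left side: (1/(2π)) [∫_0^π 1^2 dx + ∫_π^{2π} 2^2 dx] = (1/(2π)) · (1π + 4π) = (1 + 4)/2 = 5/2.
So Σ_{n ∈ Z} |c_n|^2 = 5/2.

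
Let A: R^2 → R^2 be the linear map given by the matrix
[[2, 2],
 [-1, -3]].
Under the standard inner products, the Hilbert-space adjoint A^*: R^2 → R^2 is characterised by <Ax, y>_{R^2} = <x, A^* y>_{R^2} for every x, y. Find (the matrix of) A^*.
A^* = A^T =
[[2, -1],
 [2, -3]]

For real matrices with standard dot products, the defining identity <Ax, y> = <x, A^* y> gives (Ax)^T y = x^T (A^*) y, i.e. x^T A^T y = x^T (A^*) y. Since this holds for all x, y, we must have A^* = A^T. Therefore
A^* =
[[2, -1],
 [2, -3]].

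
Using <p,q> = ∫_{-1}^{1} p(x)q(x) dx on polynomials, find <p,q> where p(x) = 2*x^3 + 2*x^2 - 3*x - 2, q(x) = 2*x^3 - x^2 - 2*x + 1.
<p,q> = -104/105

Expand the product: p(x)·q(x) = 4*x^6 + 2*x^5 - 12*x^4 - 3*x^3 + 10*x^2 + x - 2.
∫_{-1}^{1} of each monomial x^k gives [2/(k+1) if k even, 0 if k odd]. Integrating term-by-term (or equivalently evaluating the antiderivative F(x) = 4*x^7/7 + x^6/3 - 12*x^5/5 - 3*x^4/4 + 10*x^3/3 + x^2/2 - 2*x at the endpoints):
  F(1) − F(−1) = -173/420 − (81/140) = -104/105.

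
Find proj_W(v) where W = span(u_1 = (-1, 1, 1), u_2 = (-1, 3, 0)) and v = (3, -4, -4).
proj_W(v) = (51/14, -53/14, -25/7)

Set up U = [u_1 | ... | u_2] ∈ R^(3×2). The projector onto W = col(U) is P = U (U^T U)^(-1) U^T.
Compute U^T U =
  [3, 4]
  [4, 10],
and U^T v = (-11, -15).
Solve U^T U · c = U^T v for the coefficients: c = (-25/7, -1/14). The projection is proj_W(v) = U c.
Check: (v - proj_W(v)) · u_1 = 0  (should be 0).
Check: (v - proj_W(v)) · u_2 = 0  (should be 0).
Result: proj_W(v) = (51/14, -53/14, -25/7).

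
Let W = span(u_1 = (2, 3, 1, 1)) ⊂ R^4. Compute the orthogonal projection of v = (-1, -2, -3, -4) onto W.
proj_W(v) = (-2, -3, -1, -1)

Set up U = [u_1 | ... | u_1] ∈ R^(4×1). The projector onto W = col(U) is P = U (U^T U)^(-1) U^T.
Compute U^T U =
  [15],
and U^T v = (-15).
Solve U^T U · c = U^T v for the coefficients: c = (-1). The projection is proj_W(v) = U c.
Check: (v - proj_W(v)) · u_1 = 0  (should be 0).
Result: proj_W(v) = (-2, -3, -1, -1).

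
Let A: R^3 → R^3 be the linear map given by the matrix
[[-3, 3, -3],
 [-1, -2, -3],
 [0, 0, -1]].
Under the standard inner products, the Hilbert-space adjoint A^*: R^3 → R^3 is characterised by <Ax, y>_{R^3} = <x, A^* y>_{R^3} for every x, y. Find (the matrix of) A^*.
A^* = A^T =
[[-3, -1, 0],
 [3, -2, 0],
 [-3, -3, -1]]

For real matrices with standard dot products, the defining identity <Ax, y> = <x, A^* y> gives (Ax)^T y = x^T (A^*) y, i.e. x^T A^T y = x^T (A^*) y. Since this holds for all x, y, we must have A^* = A^T. Therefore
A^* =
[[-3, -1, 0],
 [3, -2, 0],
 [-3, -3, -1]].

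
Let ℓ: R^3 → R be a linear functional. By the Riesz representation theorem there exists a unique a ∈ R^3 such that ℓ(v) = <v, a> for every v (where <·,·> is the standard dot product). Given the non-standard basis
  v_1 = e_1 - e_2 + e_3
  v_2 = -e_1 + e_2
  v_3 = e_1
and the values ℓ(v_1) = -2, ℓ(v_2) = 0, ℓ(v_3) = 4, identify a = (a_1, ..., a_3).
a = (4, 4, -2)

Write a = (a_1, ..., a_3) in the standard basis. For each basis vector v_i, ℓ(v_i) = <v_i, a> is a linear equation in the a_j's. Collect the n equations into a matrix system V a = ℓ, where row i of V is v_i (expressed in the standard basis). Since V is invertible (lower-triangular with 1s on the diagonal, up to permutation), solve by back-substitution:
  V =
[[1, -1, 1],
 [-1, 1, 0],
 [1, 0, 0]]
  V a = (-2, 0, 4)
Solving gives a = (4, 4, -2).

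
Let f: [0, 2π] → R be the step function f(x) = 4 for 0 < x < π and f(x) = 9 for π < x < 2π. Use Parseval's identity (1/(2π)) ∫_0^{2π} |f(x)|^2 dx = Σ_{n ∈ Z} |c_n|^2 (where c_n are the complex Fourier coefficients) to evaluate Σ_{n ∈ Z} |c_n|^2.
Σ |c_n|^2 = 97/2

Parseval equates the L^2 energy of f (normalised by 1/(2π)) with the ℓ^2 sum of its Fourier coefficients: (1/(2π)) ∫_0^{2π} |f|^2 = Σ |c_n|^2.
Compute the left side: (1/(2π)) [∫_0^π 4^2 dx + ∫_π^{2π} 9^2 dx] = (1/(2π)) · (16π + 81π) = (16 + 81)/2 = 97/2.
So Σ_{n ∈ Z} |c_n|^2 = 97/2.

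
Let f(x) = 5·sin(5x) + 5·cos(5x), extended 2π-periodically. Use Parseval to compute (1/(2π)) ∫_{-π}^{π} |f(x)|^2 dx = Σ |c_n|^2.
Σ |c_n|^2 = 25

Expand |f|^2 and use orthogonality of {sin(nx), cos(mx)} on [-π, π]:
  ∫_{-π}^{π} sin(nx)^2 dx = π, ∫ cos(mx)^2 dx = π, and cross terms integrate to 0.
So ∫_{-π}^{π} f(x)^2 dx = 5^2 · π + 5^2 · π = (25 + 25)π.
Divide by 2π: (25 + 25)/2 = 25.
By Parseval, this equals Σ |c_n|^2.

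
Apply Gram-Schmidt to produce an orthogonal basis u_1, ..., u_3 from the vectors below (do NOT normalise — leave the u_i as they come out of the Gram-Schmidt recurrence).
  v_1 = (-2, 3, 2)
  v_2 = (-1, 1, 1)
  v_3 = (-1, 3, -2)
Orthogonal basis:
  u_1 = (-2, 3, 2)
  u_2 = (-3/17, -4/17, 3/17)
  u_3 = (-3/2, 0, -3/2)

Apply the Gram-Schmidt recurrence
  u_1 = v_1
  u_i = v_i − Σ_{j<i} ((v_i · u_j) / (u_j · u_j)) · u_j.

Step by step this gives:
  u_1 = (-2, 3, 2)
  u_2 = (-3/17, -4/17, 3/17)
  u_3 = (-3/2, 0, -3/2)

Orthogonality check:
  u_2 · u_1 = 0 (should be 0)
  u_3 · u_1 = 0 (should be 0)
  u_3 · u_2 = 0 (should be 0)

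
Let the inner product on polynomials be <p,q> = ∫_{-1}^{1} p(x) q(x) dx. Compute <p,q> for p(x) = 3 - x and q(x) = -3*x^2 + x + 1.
<p,q> = -2/3

Expand the product: p(x)·q(x) = 3*x^3 - 10*x^2 + 2*x + 3.
∫_{-1}^{1} of each monomial x^k gives [2/(k+1) if k even, 0 if k odd]. Integrating term-by-term (or equivalently evaluating the antiderivative F(x) = 3*x^4/4 - 10*x^3/3 + x^2 + 3*x at the endpoints):
  F(1) − F(−1) = 17/12 − (25/12) = -2/3.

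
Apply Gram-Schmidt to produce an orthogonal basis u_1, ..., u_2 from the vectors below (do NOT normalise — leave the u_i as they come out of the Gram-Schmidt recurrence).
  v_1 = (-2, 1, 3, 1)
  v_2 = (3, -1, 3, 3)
Orthogonal basis:
  u_1 = (-2, 1, 3, 1)
  u_2 = (11/3, -4/3, 2, 8/3)

Apply the Gram-Schmidt recurrence
  u_1 = v_1
  u_i = v_i − Σ_{j<i} ((v_i · u_j) / (u_j · u_j)) · u_j.

Step by step this gives:
  u_1 = (-2, 1, 3, 1)
  u_2 = (11/3, -4/3, 2, 8/3)

Orthogonality check:
  u_2 · u_1 = 0 (should be 0)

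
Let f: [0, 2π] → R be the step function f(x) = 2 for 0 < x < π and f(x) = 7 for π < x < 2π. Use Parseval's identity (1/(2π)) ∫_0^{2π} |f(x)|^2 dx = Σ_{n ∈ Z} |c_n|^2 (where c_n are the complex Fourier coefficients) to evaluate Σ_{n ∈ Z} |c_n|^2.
Σ |c_n|^2 = 53/2

Parseval equates the L^2 energy of f (normalised by 1/(2π)) with the ℓ^2 sum of its Fourier coefficients: (1/(2π)) ∫_0^{2π} |f|^2 = Σ |c_n|^2.
Compute the left side: (1/(2π)) [∫_0^π 2^2 dx + ∫_π^{2π} 7^2 dx] = (1/(2π)) · (4π + 49π) = (4 + 49)/2 = 53/2.
So Σ_{n ∈ Z} |c_n|^2 = 53/2.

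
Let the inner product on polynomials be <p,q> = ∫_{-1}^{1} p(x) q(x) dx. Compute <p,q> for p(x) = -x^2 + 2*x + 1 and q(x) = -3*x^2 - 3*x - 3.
<p,q> = -44/5

Expand the product: p(x)·q(x) = 3*x^4 - 3*x^3 - 6*x^2 - 9*x - 3.
∫_{-1}^{1} of each monomial x^k gives [2/(k+1) if k even, 0 if k odd]. Integrating term-by-term (or equivalently evaluating the antiderivative F(x) = 3*x^5/5 - 3*x^4/4 - 2*x^3 - 9*x^2/2 - 3*x at the endpoints):
  F(1) − F(−1) = -193/20 − (-17/20) = -44/5.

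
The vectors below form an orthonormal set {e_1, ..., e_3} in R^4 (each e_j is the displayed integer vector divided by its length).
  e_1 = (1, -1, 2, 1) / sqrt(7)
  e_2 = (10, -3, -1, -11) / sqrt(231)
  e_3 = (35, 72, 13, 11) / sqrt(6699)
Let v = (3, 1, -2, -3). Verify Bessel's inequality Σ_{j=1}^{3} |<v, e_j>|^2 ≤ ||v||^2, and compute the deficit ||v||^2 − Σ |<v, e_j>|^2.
Σ |<v, e_j>|^2 = 4525/203; ||v||^2 = 23; deficit = 144/203

Write each e_j = u_j / sqrt(<u_j, u_j>) where u_j is the displayed integer vector. Then <v, e_j> = <v, u_j> / sqrt(<u_j, u_j>), so |<v, e_j>|^2 = <v, u_j>^2 / <u_j, u_j>.
Coefficients: <v, e_1> = -5/sqrt(7), <v, e_2> = 62/sqrt(231), <v, e_3> = 118/sqrt(6699).
Square and sum: Σ |<v, e_j>|^2 = 4525/203.
Compute ||v||^2 = v·v = 23.
Deficit = 23 − 4525/203 = 144/203 ≥ 0, confirming Bessel's inequality. (The deficit equals ||v − Σ <v,e_j> e_j||^2, the squared distance from v to span{e_j}.)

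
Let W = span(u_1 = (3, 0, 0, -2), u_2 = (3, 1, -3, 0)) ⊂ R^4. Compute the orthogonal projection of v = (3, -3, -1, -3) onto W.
proj_W(v) = (279/83, -9/83, 27/83, -204/83)

Set up U = [u_1 | ... | u_2] ∈ R^(4×2). The projector onto W = col(U) is P = U (U^T U)^(-1) U^T.
Compute U^T U =
  [13, 9]
  [9, 19],
and U^T v = (15, 9).
Solve U^T U · c = U^T v for the coefficients: c = (102/83, -9/83). The projection is proj_W(v) = U c.
Check: (v - proj_W(v)) · u_1 = 0  (should be 0).
Check: (v - proj_W(v)) · u_2 = 0  (should be 0).
Result: proj_W(v) = (279/83, -9/83, 27/83, -204/83).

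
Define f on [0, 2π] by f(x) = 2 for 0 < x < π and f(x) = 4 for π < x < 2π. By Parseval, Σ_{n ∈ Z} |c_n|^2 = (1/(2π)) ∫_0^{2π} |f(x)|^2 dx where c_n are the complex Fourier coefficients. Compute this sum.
Σ |c_n|^2 = 10

Parseval equates the L^2 energy of f (normalised by 1/(2π)) with the ℓ^2 sum of its Fourier coefficients: (1/(2π)) ∫_0^{2π} |f|^2 = Σ |c_n|^2.
Compute the left side: (1/(2π)) [∫_0^π 2^2 dx + ∫_π^{2π} 4^2 dx] = (1/(2π)) · (4π + 16π) = (4 + 16)/2 = 10.
So Σ_{n ∈ Z} |c_n|^2 = 10.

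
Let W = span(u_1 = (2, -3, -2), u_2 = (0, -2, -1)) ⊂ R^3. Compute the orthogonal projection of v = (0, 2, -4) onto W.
proj_W(v) = (20/21, 2/21, -4/21)

Set up U = [u_1 | ... | u_2] ∈ R^(3×2). The projector onto W = col(U) is P = U (U^T U)^(-1) U^T.
Compute U^T U =
  [17, 8]
  [8, 5],
and U^T v = (2, 0).
Solve U^T U · c = U^T v for the coefficients: c = (10/21, -16/21). The projection is proj_W(v) = U c.
Check: (v - proj_W(v)) · u_1 = 0  (should be 0).
Check: (v - proj_W(v)) · u_2 = 0  (should be 0).
Result: proj_W(v) = (20/21, 2/21, -4/21).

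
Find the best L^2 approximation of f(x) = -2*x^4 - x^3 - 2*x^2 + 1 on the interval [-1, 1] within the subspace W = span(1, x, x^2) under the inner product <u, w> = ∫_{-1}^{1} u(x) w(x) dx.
g(x) = -26*x^2/7 - 3*x/5 + 41/35

The best approximation g ∈ W is the orthogonal projection of f onto W. Writing g = a_0 + a_1 x + a_2 x^2, the coefficients solve the normal equations G · a = b where
  G_{ij} = <φ_i, φ_j> and b_i = <f, φ_i>, with φ_0 = 1, φ_1 = x, φ_2 = x^2.
G =
  [2, 0, 2/3]
  [0, 2/3, 0]
  [2/3, 0, 2/5],
b = (-2/15, -2/5, -74/105).
Solving gives a_0 = 41/35, a_1 = -3/5, a_2 = -26/7, so
  g(x) = -26*x^2/7 - 3*x/5 + 41/35.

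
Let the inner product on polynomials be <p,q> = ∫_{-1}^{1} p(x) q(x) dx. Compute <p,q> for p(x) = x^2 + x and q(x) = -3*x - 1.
<p,q> = -8/3

Expand the product: p(x)·q(x) = -3*x^3 - 4*x^2 - x.
∫_{-1}^{1} of each monomial x^k gives [2/(k+1) if k even, 0 if k odd]. Integrating term-by-term (or equivalently evaluating the antiderivative F(x) = -3*x^4/4 - 4*x^3/3 - x^2/2 at the endpoints):
  F(1) − F(−1) = -31/12 − (1/12) = -8/3.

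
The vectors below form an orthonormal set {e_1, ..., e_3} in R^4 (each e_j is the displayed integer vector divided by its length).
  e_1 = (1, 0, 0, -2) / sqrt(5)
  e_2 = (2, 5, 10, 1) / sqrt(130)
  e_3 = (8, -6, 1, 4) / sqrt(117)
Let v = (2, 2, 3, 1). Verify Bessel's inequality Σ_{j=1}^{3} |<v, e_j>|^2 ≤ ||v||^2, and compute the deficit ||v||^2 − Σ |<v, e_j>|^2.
Σ |<v, e_j>|^2 = 299/18; ||v||^2 = 18; deficit = 25/18

Write each e_j = u_j / sqrt(<u_j, u_j>) where u_j is the displayed integer vector. Then <v, e_j> = <v, u_j> / sqrt(<u_j, u_j>), so |<v, e_j>|^2 = <v, u_j>^2 / <u_j, u_j>.
Coefficients: <v, e_1> = 0/sqrt(5), <v, e_2> = 45/sqrt(130), <v, e_3> = 11/sqrt(117).
Square and sum: Σ |<v, e_j>|^2 = 299/18.
Compute ||v||^2 = v·v = 18.
Deficit = 18 − 299/18 = 25/18 ≥ 0, confirming Bessel's inequality. (The deficit equals ||v − Σ <v,e_j> e_j||^2, the squared distance from v to span{e_j}.)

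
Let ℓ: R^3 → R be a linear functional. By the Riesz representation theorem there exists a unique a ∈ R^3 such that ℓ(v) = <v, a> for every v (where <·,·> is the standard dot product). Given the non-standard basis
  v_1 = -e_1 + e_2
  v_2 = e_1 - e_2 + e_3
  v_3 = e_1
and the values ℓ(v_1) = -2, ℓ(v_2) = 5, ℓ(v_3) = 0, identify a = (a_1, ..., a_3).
a = (0, -2, 3)

Write a = (a_1, ..., a_3) in the standard basis. For each basis vector v_i, ℓ(v_i) = <v_i, a> is a linear equation in the a_j's. Collect the n equations into a matrix system V a = ℓ, where row i of V is v_i (expressed in the standard basis). Since V is invertible (lower-triangular with 1s on the diagonal, up to permutation), solve by back-substitution:
  V =
[[-1, 1, 0],
 [1, -1, 1],
 [1, 0, 0]]
  V a = (-2, 5, 0)
Solving gives a = (0, -2, 3).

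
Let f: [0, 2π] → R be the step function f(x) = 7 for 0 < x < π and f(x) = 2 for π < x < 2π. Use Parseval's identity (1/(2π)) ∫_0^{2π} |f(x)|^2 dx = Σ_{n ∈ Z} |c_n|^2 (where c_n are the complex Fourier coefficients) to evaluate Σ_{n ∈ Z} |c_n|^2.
Σ |c_n|^2 = 53/2

Parseval equates the L^2 energy of f (normalised by 1/(2π)) with the ℓ^2 sum of its Fourier coefficients: (1/(2π)) ∫_0^{2π} |f|^2 = Σ |c_n|^2.
Compute the left side: (1/(2π)) [∫_0^π 7^2 dx + ∫_π^{2π} 2^2 dx] = (1/(2π)) · (49π + 4π) = (49 + 4)/2 = 53/2.
So Σ_{n ∈ Z} |c_n|^2 = 53/2.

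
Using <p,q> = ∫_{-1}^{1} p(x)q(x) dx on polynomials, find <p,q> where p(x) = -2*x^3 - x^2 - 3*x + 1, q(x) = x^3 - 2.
<p,q> = -466/105

Expand the product: p(x)·q(x) = -2*x^6 - x^5 - 3*x^4 + 5*x^3 + 2*x^2 + 6*x - 2.
∫_{-1}^{1} of each monomial x^k gives [2/(k+1) if k even, 0 if k odd]. Integrating term-by-term (or equivalently evaluating the antiderivative F(x) = -2*x^7/7 - x^6/6 - 3*x^5/5 + 5*x^4/4 + 2*x^3/3 + 3*x^2 - 2*x at the endpoints):
  F(1) − F(−1) = 261/140 − (2647/420) = -466/105.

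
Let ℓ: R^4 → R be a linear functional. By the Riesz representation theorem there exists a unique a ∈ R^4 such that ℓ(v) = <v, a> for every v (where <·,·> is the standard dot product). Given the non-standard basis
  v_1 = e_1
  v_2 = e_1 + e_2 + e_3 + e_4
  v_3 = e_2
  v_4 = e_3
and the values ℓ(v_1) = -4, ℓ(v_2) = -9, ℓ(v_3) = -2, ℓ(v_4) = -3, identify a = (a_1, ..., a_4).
a = (-4, -2, -3, 0)

Write a = (a_1, ..., a_4) in the standard basis. For each basis vector v_i, ℓ(v_i) = <v_i, a> is a linear equation in the a_j's. Collect the n equations into a matrix system V a = ℓ, where row i of V is v_i (expressed in the standard basis). Since V is invertible (lower-triangular with 1s on the diagonal, up to permutation), solve by back-substitution:
  V =
[[1, 0, 0, 0],
 [1, 1, 1, 1],
 [0, 1, 0, 0],
 [0, 0, 1, 0]]
  V a = (-4, -9, -2, -3)
Solving gives a = (-4, -2, -3, 0).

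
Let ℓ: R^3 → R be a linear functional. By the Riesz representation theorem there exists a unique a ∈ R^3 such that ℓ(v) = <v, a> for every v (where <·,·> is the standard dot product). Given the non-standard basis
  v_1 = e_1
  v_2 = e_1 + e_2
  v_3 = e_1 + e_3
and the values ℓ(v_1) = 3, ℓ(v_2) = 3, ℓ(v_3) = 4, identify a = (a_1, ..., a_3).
a = (3, 0, 1)

Write a = (a_1, ..., a_3) in the standard basis. For each basis vector v_i, ℓ(v_i) = <v_i, a> is a linear equation in the a_j's. Collect the n equations into a matrix system V a = ℓ, where row i of V is v_i (expressed in the standard basis). Since V is invertible (lower-triangular with 1s on the diagonal, up to permutation), solve by back-substitution:
  V =
[[1, 0, 0],
 [1, 1, 0],
 [1, 0, 1]]
  V a = (3, 3, 4)
Solving gives a = (3, 0, 1).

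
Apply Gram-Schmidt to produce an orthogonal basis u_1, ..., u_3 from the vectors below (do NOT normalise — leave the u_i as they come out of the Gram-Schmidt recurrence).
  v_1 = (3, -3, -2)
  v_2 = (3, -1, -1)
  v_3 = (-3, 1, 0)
Orthogonal basis:
  u_1 = (3, -3, -2)
  u_2 = (12/11, 10/11, 3/11)
  u_3 = (-3/23, 9/23, -18/23)

Apply the Gram-Schmidt recurrence
  u_1 = v_1
  u_i = v_i − Σ_{j<i} ((v_i · u_j) / (u_j · u_j)) · u_j.

Step by step this gives:
  u_1 = (3, -3, -2)
  u_2 = (12/11, 10/11, 3/11)
  u_3 = (-3/23, 9/23, -18/23)

Orthogonality check:
  u_2 · u_1 = 0 (should be 0)
  u_3 · u_1 = 0 (should be 0)
  u_3 · u_2 = 0 (should be 0)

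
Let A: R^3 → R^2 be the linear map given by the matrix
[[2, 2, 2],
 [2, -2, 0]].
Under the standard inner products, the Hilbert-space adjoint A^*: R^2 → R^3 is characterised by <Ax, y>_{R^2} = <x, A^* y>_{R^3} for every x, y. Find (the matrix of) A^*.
A^* = A^T =
[[2, 2],
 [2, -2],
 [2, 0]]

For real matrices with standard dot products, the defining identity <Ax, y> = <x, A^* y> gives (Ax)^T y = x^T (A^*) y, i.e. x^T A^T y = x^T (A^*) y. Since this holds for all x, y, we must have A^* = A^T. Therefore
A^* =
[[2, 2],
 [2, -2],
 [2, 0]].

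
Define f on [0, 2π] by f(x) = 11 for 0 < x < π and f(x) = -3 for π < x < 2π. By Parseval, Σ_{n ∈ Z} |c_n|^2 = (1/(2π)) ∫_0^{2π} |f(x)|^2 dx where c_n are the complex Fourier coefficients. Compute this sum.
Σ |c_n|^2 = 65

Parseval equates the L^2 energy of f (normalised by 1/(2π)) with the ℓ^2 sum of its Fourier coefficients: (1/(2π)) ∫_0^{2π} |f|^2 = Σ |c_n|^2.
Compute the left side: (1/(2π)) [∫_0^π 11^2 dx + ∫_π^{2π} (-3)^2 dx] = (1/(2π)) · (121π + 9π) = (121 + 9)/2 = 65.
So Σ_{n ∈ Z} |c_n|^2 = 65.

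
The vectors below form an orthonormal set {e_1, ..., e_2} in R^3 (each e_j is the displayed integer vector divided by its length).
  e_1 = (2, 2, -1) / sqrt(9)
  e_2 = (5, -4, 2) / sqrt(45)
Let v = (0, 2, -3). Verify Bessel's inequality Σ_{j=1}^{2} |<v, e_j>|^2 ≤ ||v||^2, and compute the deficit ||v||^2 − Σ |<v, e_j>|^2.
Σ |<v, e_j>|^2 = 49/5; ||v||^2 = 13; deficit = 16/5

Write each e_j = u_j / sqrt(<u_j, u_j>) where u_j is the displayed integer vector. Then <v, e_j> = <v, u_j> / sqrt(<u_j, u_j>), so |<v, e_j>|^2 = <v, u_j>^2 / <u_j, u_j>.
Coefficients: <v, e_1> = 7/sqrt(9), <v, e_2> = -14/sqrt(45).
Square and sum: Σ |<v, e_j>|^2 = 49/5.
Compute ||v||^2 = v·v = 13.
Deficit = 13 − 49/5 = 16/5 ≥ 0, confirming Bessel's inequality. (The deficit equals ||v − Σ <v,e_j> e_j||^2, the squared distance from v to span{e_j}.)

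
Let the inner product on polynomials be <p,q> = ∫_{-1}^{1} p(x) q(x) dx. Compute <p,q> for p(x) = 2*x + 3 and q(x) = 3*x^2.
<p,q> = 6

Expand the product: p(x)·q(x) = 6*x^3 + 9*x^2.
∫_{-1}^{1} of each monomial x^k gives [2/(k+1) if k even, 0 if k odd]. Integrating term-by-term (or equivalently evaluating the antiderivative F(x) = 3*x^4/2 + 3*x^3 at the endpoints):
  F(1) − F(−1) = 9/2 − (-3/2) = 6.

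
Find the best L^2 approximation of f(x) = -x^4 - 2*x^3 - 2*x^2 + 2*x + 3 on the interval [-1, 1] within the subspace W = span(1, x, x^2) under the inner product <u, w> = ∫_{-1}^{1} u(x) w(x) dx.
g(x) = -20*x^2/7 + 4*x/5 + 108/35

The best approximation g ∈ W is the orthogonal projection of f onto W. Writing g = a_0 + a_1 x + a_2 x^2, the coefficients solve the normal equations G · a = b where
  G_{ij} = <φ_i, φ_j> and b_i = <f, φ_i>, with φ_0 = 1, φ_1 = x, φ_2 = x^2.
G =
  [2, 0, 2/3]
  [0, 2/3, 0]
  [2/3, 0, 2/5],
b = (64/15, 8/15, 32/35).
Solving gives a_0 = 108/35, a_1 = 4/5, a_2 = -20/7, so
  g(x) = -20*x^2/7 + 4*x/5 + 108/35.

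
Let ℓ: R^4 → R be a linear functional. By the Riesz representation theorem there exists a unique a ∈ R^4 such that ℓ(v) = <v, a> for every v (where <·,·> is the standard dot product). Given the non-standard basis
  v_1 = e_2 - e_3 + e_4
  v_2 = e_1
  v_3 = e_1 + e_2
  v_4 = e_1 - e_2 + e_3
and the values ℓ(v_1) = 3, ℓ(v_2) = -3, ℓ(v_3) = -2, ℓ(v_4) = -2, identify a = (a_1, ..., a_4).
a = (-3, 1, 2, 4)

Write a = (a_1, ..., a_4) in the standard basis. For each basis vector v_i, ℓ(v_i) = <v_i, a> is a linear equation in the a_j's. Collect the n equations into a matrix system V a = ℓ, where row i of V is v_i (expressed in the standard basis). Since V is invertible (lower-triangular with 1s on the diagonal, up to permutation), solve by back-substitution:
  V =
[[0, 1, -1, 1],
 [1, 0, 0, 0],
 [1, 1, 0, 0],
 [1, -1, 1, 0]]
  V a = (3, -3, -2, -2)
Solving gives a = (-3, 1, 2, 4).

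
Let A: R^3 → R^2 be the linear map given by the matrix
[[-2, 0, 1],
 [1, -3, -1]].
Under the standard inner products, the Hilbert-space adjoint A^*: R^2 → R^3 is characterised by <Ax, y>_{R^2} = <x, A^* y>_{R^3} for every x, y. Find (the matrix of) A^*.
A^* = A^T =
[[-2, 1],
 [0, -3],
 [1, -1]]

For real matrices with standard dot products, the defining identity <Ax, y> = <x, A^* y> gives (Ax)^T y = x^T (A^*) y, i.e. x^T A^T y = x^T (A^*) y. Since this holds for all x, y, we must have A^* = A^T. Therefore
A^* =
[[-2, 1],
 [0, -3],
 [1, -1]].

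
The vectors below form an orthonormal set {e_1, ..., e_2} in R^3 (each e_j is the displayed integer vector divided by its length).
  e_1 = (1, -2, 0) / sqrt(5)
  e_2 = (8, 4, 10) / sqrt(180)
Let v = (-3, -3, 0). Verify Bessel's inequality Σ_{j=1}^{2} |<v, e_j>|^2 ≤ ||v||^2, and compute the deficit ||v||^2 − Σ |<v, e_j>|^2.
Σ |<v, e_j>|^2 = 9; ||v||^2 = 18; deficit = 9

Write each e_j = u_j / sqrt(<u_j, u_j>) where u_j is the displayed integer vector. Then <v, e_j> = <v, u_j> / sqrt(<u_j, u_j>), so |<v, e_j>|^2 = <v, u_j>^2 / <u_j, u_j>.
Coefficients: <v, e_1> = 3/sqrt(5), <v, e_2> = -36/sqrt(180).
Square and sum: Σ |<v, e_j>|^2 = 9.
Compute ||v||^2 = v·v = 18.
Deficit = 18 − 9 = 9 ≥ 0, confirming Bessel's inequality. (The deficit equals ||v − Σ <v,e_j> e_j||^2, the squared distance from v to span{e_j}.)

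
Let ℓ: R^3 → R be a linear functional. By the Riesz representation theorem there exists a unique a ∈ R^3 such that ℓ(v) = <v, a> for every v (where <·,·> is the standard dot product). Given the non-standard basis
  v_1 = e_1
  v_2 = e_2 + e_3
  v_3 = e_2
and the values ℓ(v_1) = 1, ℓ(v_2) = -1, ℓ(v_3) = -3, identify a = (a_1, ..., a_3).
a = (1, -3, 2)

Write a = (a_1, ..., a_3) in the standard basis. For each basis vector v_i, ℓ(v_i) = <v_i, a> is a linear equation in the a_j's. Collect the n equations into a matrix system V a = ℓ, where row i of V is v_i (expressed in the standard basis). Since V is invertible (lower-triangular with 1s on the diagonal, up to permutation), solve by back-substitution:
  V =
[[1, 0, 0],
 [0, 1, 1],
 [0, 1, 0]]
  V a = (1, -1, -3)
Solving gives a = (1, -3, 2).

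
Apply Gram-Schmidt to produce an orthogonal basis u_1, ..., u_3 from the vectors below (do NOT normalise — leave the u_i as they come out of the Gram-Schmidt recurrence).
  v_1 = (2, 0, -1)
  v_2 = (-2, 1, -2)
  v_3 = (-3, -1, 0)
Orthogonal basis:
  u_1 = (2, 0, -1)
  u_2 = (-6/5, 1, -12/5)
  u_3 = (-9/41, -54/41, -18/41)

Apply the Gram-Schmidt recurrence
  u_1 = v_1
  u_i = v_i − Σ_{j<i} ((v_i · u_j) / (u_j · u_j)) · u_j.

Step by step this gives:
  u_1 = (2, 0, -1)
  u_2 = (-6/5, 1, -12/5)
  u_3 = (-9/41, -54/41, -18/41)

Orthogonality check:
  u_2 · u_1 = 0 (should be 0)
  u_3 · u_1 = 0 (should be 0)
  u_3 · u_2 = 0 (should be 0)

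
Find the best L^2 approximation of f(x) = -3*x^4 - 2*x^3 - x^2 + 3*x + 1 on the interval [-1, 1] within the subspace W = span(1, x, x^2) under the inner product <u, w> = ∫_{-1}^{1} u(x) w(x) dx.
g(x) = -25*x^2/7 + 9*x/5 + 44/35

The best approximation g ∈ W is the orthogonal projection of f onto W. Writing g = a_0 + a_1 x + a_2 x^2, the coefficients solve the normal equations G · a = b where
  G_{ij} = <φ_i, φ_j> and b_i = <f, φ_i>, with φ_0 = 1, φ_1 = x, φ_2 = x^2.
G =
  [2, 0, 2/3]
  [0, 2/3, 0]
  [2/3, 0, 2/5],
b = (2/15, 6/5, -62/105).
Solving gives a_0 = 44/35, a_1 = 9/5, a_2 = -25/7, so
  g(x) = -25*x^2/7 + 9*x/5 + 44/35.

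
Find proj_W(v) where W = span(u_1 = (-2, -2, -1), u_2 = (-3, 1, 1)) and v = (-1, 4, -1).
proj_W(v) = (-61/90, 43/18, 71/45)

Set up U = [u_1 | ... | u_2] ∈ R^(3×2). The projector onto W = col(U) is P = U (U^T U)^(-1) U^T.
Compute U^T U =
  [9, 3]
  [3, 11],
and U^T v = (-5, 6).
Solve U^T U · c = U^T v for the coefficients: c = (-73/90, 23/30). The projection is proj_W(v) = U c.
Check: (v - proj_W(v)) · u_1 = 0  (should be 0).
Check: (v - proj_W(v)) · u_2 = 0  (should be 0).
Result: proj_W(v) = (-61/90, 43/18, 71/45).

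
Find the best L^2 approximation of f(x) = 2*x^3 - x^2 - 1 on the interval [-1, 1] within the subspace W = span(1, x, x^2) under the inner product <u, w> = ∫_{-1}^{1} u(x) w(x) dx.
g(x) = -x^2 + 6*x/5 - 1

The best approximation g ∈ W is the orthogonal projection of f onto W. Writing g = a_0 + a_1 x + a_2 x^2, the coefficients solve the normal equations G · a = b where
  G_{ij} = <φ_i, φ_j> and b_i = <f, φ_i>, with φ_0 = 1, φ_1 = x, φ_2 = x^2.
G =
  [2, 0, 2/3]
  [0, 2/3, 0]
  [2/3, 0, 2/5],
b = (-8/3, 4/5, -16/15).
Solving gives a_0 = -1, a_1 = 6/5, a_2 = -1, so
  g(x) = -x^2 + 6*x/5 - 1.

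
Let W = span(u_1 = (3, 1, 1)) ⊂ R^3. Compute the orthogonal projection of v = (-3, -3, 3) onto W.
proj_W(v) = (-27/11, -9/11, -9/11)

Set up U = [u_1 | ... | u_1] ∈ R^(3×1). The projector onto W = col(U) is P = U (U^T U)^(-1) U^T.
Compute U^T U =
  [11],
and U^T v = (-9).
Solve U^T U · c = U^T v for the coefficients: c = (-9/11). The projection is proj_W(v) = U c.
Check: (v - proj_W(v)) · u_1 = 0  (should be 0).
Result: proj_W(v) = (-27/11, -9/11, -9/11).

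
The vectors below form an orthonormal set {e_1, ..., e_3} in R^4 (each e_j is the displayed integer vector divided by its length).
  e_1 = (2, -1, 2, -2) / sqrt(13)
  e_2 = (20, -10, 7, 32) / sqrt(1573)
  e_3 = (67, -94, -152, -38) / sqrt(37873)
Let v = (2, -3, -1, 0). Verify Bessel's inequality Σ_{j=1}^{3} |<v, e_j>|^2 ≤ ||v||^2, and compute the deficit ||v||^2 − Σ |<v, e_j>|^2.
Σ |<v, e_j>|^2 = 4058/313; ||v||^2 = 14; deficit = 324/313

Write each e_j = u_j / sqrt(<u_j, u_j>) where u_j is the displayed integer vector. Then <v, e_j> = <v, u_j> / sqrt(<u_j, u_j>), so |<v, e_j>|^2 = <v, u_j>^2 / <u_j, u_j>.
Coefficients: <v, e_1> = 5/sqrt(13), <v, e_2> = 63/sqrt(1573), <v, e_3> = 568/sqrt(37873).
Square and sum: Σ |<v, e_j>|^2 = 4058/313.
Compute ||v||^2 = v·v = 14.
Deficit = 14 − 4058/313 = 324/313 ≥ 0, confirming Bessel's inequality. (The deficit equals ||v − Σ <v,e_j> e_j||^2, the squared distance from v to span{e_j}.)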